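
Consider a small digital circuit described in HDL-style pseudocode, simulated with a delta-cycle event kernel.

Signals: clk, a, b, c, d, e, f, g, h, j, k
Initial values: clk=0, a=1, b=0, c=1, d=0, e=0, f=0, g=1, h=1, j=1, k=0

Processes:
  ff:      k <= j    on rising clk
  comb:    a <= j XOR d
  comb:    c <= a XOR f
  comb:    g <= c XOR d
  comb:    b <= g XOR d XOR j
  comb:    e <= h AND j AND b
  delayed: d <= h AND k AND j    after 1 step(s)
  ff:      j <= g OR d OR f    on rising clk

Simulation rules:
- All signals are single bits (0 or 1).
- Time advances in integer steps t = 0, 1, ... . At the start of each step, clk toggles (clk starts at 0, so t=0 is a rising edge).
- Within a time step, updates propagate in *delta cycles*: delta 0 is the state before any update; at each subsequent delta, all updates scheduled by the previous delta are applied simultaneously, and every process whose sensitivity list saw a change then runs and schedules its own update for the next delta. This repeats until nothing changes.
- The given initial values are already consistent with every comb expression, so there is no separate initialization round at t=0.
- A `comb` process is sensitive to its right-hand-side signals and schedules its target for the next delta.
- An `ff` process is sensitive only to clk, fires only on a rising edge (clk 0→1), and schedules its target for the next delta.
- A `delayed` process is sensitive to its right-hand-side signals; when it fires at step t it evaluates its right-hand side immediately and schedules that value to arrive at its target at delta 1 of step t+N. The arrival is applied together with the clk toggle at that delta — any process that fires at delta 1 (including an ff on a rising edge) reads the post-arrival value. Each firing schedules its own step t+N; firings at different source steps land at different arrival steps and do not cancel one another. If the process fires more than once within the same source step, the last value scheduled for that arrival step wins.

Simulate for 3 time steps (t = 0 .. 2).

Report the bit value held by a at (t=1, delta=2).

t=0 Δ0: a=1 d=0 h=1 k=0 j=1 f=0 g=1 clk=0 b=0 c=1 e=0
  Δ1: clk:0→1
  Δ2: k:0→1
  (2Δ to stable)
t=1 Δ0: a=1 d=0 h=1 k=1 j=1 f=0 g=1 clk=1 b=0 c=1 e=0
  Δ1: d:0→1, clk:1→0
  Δ2: a:1→0, g:1→0, b:0→1
  Δ3: b:1→0, c:1→0, e:0→1
  Δ4: g:0→1, e:1→0
  Δ5: b:0→1
  Δ6: e:0→1
  (6Δ to stable)
t=2 Δ0: a=0 d=1 h=1 k=1 j=1 f=0 g=1 clk=0 b=1 c=0 e=1
  Δ1: clk:0→1
  (1Δ to stable)

0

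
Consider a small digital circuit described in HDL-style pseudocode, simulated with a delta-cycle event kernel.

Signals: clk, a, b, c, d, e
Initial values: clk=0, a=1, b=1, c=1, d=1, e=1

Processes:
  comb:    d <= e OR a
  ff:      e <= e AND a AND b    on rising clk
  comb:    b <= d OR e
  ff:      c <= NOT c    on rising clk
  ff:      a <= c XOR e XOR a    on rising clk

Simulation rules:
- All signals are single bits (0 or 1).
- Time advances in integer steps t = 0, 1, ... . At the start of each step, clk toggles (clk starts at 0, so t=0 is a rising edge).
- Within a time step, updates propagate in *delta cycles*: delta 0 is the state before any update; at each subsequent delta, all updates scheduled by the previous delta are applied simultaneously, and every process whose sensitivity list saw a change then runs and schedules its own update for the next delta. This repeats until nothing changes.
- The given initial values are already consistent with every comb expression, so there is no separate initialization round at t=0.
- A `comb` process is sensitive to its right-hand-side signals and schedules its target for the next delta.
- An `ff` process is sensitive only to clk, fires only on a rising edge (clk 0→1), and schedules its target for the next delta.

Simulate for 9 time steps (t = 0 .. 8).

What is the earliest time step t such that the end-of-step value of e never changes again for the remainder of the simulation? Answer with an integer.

[bits: b,c,clk,d,e,a]
t=0: Δ0=110111 Δ1=111111 Δ2=101111 | 2Δ
t=1: Δ0=101111 Δ1=100111 | 1Δ
t=2: Δ0=100111 Δ1=101111 Δ2=111110 | 2Δ
t=3: Δ0=111110 Δ1=110110 | 1Δ
t=4: Δ0=110110 Δ1=111110 Δ2=101100 Δ3=101000 Δ4=001000 | 4Δ
t=5: Δ0=001000 Δ1=000000 | 1Δ
t=6: Δ0=000000 Δ1=001000 Δ2=011000 | 2Δ
t=7: Δ0=011000 Δ1=010000 | 1Δ
t=8: Δ0=010000 Δ1=011000 Δ2=001001 Δ3=001101 Δ4=101101 | 4Δ

4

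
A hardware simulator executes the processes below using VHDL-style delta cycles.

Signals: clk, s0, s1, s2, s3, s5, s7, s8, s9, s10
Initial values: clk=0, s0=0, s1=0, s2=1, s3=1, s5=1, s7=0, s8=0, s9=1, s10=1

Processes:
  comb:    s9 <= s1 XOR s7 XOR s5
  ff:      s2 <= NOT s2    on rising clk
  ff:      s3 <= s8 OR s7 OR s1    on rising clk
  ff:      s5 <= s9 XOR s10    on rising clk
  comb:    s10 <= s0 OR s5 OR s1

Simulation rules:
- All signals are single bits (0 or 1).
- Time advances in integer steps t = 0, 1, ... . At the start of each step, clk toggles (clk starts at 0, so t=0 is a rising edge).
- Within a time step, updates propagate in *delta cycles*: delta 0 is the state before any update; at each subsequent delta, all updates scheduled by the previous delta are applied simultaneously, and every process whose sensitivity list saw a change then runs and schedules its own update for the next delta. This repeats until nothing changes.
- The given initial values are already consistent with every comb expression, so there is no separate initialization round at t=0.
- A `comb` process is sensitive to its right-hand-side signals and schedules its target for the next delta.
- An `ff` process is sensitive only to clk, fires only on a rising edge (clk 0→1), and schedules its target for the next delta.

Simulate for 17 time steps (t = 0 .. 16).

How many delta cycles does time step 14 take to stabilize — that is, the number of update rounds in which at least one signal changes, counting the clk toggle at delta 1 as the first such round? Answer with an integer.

2

t0.Δ0 s8=0 s5=1 clk=0 s0=0 s1=0 s2=1 s9=1 s7=0 s3=1 s10=1
t0.Δ1 s8=0 s5=1 clk=1 s0=0 s1=0 s2=1 s9=1 s7=0 s3=1 s10=1
t0.Δ2 s8=0 s5=0 clk=1 s0=0 s1=0 s2=0 s9=1 s7=0 s3=0 s10=1
t0.Δ3 s8=0 s5=0 clk=1 s0=0 s1=0 s2=0 s9=0 s7=0 s3=0 s10=0
t1.Δ0 s8=0 s5=0 clk=1 s0=0 s1=0 s2=0 s9=0 s7=0 s3=0 s10=0
t1.Δ1 s8=0 s5=0 clk=0 s0=0 s1=0 s2=0 s9=0 s7=0 s3=0 s10=0
t2.Δ0 s8=0 s5=0 clk=0 s0=0 s1=0 s2=0 s9=0 s7=0 s3=0 s10=0
t2.Δ1 s8=0 s5=0 clk=1 s0=0 s1=0 s2=0 s9=0 s7=0 s3=0 s10=0
t2.Δ2 s8=0 s5=0 clk=1 s0=0 s1=0 s2=1 s9=0 s7=0 s3=0 s10=0
t3.Δ0 s8=0 s5=0 clk=1 s0=0 s1=0 s2=1 s9=0 s7=0 s3=0 s10=0
t3.Δ1 s8=0 s5=0 clk=0 s0=0 s1=0 s2=1 s9=0 s7=0 s3=0 s10=0
t4.Δ0 s8=0 s5=0 clk=0 s0=0 s1=0 s2=1 s9=0 s7=0 s3=0 s10=0
t4.Δ1 s8=0 s5=0 clk=1 s0=0 s1=0 s2=1 s9=0 s7=0 s3=0 s10=0
t4.Δ2 s8=0 s5=0 clk=1 s0=0 s1=0 s2=0 s9=0 s7=0 s3=0 s10=0
t5.Δ0 s8=0 s5=0 clk=1 s0=0 s1=0 s2=0 s9=0 s7=0 s3=0 s10=0
t5.Δ1 s8=0 s5=0 clk=0 s0=0 s1=0 s2=0 s9=0 s7=0 s3=0 s10=0
t6.Δ0 s8=0 s5=0 clk=0 s0=0 s1=0 s2=0 s9=0 s7=0 s3=0 s10=0
t6.Δ1 s8=0 s5=0 clk=1 s0=0 s1=0 s2=0 s9=0 s7=0 s3=0 s10=0
t6.Δ2 s8=0 s5=0 clk=1 s0=0 s1=0 s2=1 s9=0 s7=0 s3=0 s10=0
t7.Δ0 s8=0 s5=0 clk=1 s0=0 s1=0 s2=1 s9=0 s7=0 s3=0 s10=0
t7.Δ1 s8=0 s5=0 clk=0 s0=0 s1=0 s2=1 s9=0 s7=0 s3=0 s10=0
t8.Δ0 s8=0 s5=0 clk=0 s0=0 s1=0 s2=1 s9=0 s7=0 s3=0 s10=0
t8.Δ1 s8=0 s5=0 clk=1 s0=0 s1=0 s2=1 s9=0 s7=0 s3=0 s10=0
t8.Δ2 s8=0 s5=0 clk=1 s0=0 s1=0 s2=0 s9=0 s7=0 s3=0 s10=0
t9.Δ0 s8=0 s5=0 clk=1 s0=0 s1=0 s2=0 s9=0 s7=0 s3=0 s10=0
t9.Δ1 s8=0 s5=0 clk=0 s0=0 s1=0 s2=0 s9=0 s7=0 s3=0 s10=0
t10.Δ0 s8=0 s5=0 clk=0 s0=0 s1=0 s2=0 s9=0 s7=0 s3=0 s10=0
t10.Δ1 s8=0 s5=0 clk=1 s0=0 s1=0 s2=0 s9=0 s7=0 s3=0 s10=0
t10.Δ2 s8=0 s5=0 clk=1 s0=0 s1=0 s2=1 s9=0 s7=0 s3=0 s10=0
t11.Δ0 s8=0 s5=0 clk=1 s0=0 s1=0 s2=1 s9=0 s7=0 s3=0 s10=0
t11.Δ1 s8=0 s5=0 clk=0 s0=0 s1=0 s2=1 s9=0 s7=0 s3=0 s10=0
t12.Δ0 s8=0 s5=0 clk=0 s0=0 s1=0 s2=1 s9=0 s7=0 s3=0 s10=0
t12.Δ1 s8=0 s5=0 clk=1 s0=0 s1=0 s2=1 s9=0 s7=0 s3=0 s10=0
t12.Δ2 s8=0 s5=0 clk=1 s0=0 s1=0 s2=0 s9=0 s7=0 s3=0 s10=0
t13.Δ0 s8=0 s5=0 clk=1 s0=0 s1=0 s2=0 s9=0 s7=0 s3=0 s10=0
t13.Δ1 s8=0 s5=0 clk=0 s0=0 s1=0 s2=0 s9=0 s7=0 s3=0 s10=0
t14.Δ0 s8=0 s5=0 clk=0 s0=0 s1=0 s2=0 s9=0 s7=0 s3=0 s10=0
t14.Δ1 s8=0 s5=0 clk=1 s0=0 s1=0 s2=0 s9=0 s7=0 s3=0 s10=0
t14.Δ2 s8=0 s5=0 clk=1 s0=0 s1=0 s2=1 s9=0 s7=0 s3=0 s10=0
t15.Δ0 s8=0 s5=0 clk=1 s0=0 s1=0 s2=1 s9=0 s7=0 s3=0 s10=0
t15.Δ1 s8=0 s5=0 clk=0 s0=0 s1=0 s2=1 s9=0 s7=0 s3=0 s10=0
t16.Δ0 s8=0 s5=0 clk=0 s0=0 s1=0 s2=1 s9=0 s7=0 s3=0 s10=0
t16.Δ1 s8=0 s5=0 clk=1 s0=0 s1=0 s2=1 s9=0 s7=0 s3=0 s10=0
t16.Δ2 s8=0 s5=0 clk=1 s0=0 s1=0 s2=0 s9=0 s7=0 s3=0 s10=0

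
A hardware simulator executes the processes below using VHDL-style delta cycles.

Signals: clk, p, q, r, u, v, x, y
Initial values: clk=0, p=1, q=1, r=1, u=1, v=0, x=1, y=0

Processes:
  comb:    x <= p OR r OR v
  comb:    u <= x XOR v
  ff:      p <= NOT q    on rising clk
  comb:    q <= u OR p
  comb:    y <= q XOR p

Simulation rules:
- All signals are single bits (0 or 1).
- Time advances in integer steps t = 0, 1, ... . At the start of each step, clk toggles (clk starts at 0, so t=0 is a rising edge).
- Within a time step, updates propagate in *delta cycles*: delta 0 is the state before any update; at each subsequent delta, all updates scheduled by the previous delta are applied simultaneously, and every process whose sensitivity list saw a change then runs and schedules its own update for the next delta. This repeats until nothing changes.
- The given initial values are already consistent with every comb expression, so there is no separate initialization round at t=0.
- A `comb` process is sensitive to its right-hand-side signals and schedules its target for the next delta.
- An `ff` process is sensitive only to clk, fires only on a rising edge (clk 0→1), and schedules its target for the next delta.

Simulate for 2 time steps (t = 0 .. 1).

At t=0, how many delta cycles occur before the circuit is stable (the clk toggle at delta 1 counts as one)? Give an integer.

t0.Δ0 y=0 p=1 q=1 x=1 r=1 v=0 u=1 clk=0
t0.Δ1 y=0 p=1 q=1 x=1 r=1 v=0 u=1 clk=1
t0.Δ2 y=0 p=0 q=1 x=1 r=1 v=0 u=1 clk=1
t0.Δ3 y=1 p=0 q=1 x=1 r=1 v=0 u=1 clk=1
t1.Δ0 y=1 p=0 q=1 x=1 r=1 v=0 u=1 clk=1
t1.Δ1 y=1 p=0 q=1 x=1 r=1 v=0 u=1 clk=0

3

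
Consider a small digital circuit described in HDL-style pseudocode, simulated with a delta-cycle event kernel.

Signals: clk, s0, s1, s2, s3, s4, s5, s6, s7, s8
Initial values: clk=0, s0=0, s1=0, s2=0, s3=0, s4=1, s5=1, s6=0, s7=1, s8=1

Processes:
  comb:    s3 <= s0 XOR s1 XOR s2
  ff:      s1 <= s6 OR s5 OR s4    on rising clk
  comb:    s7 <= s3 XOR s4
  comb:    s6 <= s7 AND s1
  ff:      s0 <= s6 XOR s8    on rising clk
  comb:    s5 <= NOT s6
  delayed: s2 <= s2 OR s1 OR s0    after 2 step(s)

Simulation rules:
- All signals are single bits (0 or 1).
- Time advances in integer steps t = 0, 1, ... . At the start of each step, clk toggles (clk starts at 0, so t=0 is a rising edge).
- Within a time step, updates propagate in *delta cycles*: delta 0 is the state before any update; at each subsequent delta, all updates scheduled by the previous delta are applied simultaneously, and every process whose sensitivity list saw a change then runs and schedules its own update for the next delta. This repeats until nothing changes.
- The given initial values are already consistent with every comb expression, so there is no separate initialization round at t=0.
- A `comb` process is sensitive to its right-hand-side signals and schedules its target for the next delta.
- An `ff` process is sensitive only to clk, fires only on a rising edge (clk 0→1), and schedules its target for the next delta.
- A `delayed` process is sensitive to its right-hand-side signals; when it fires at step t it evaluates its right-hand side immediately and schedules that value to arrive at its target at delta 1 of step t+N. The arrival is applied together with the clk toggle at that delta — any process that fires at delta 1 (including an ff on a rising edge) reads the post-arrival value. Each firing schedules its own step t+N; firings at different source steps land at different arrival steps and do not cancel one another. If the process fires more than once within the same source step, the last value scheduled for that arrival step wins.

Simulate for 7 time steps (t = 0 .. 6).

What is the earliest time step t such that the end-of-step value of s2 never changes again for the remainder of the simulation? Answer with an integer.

t=0 Δ0: s3=0 clk=0 s6=0 s8=1 s2=0 s5=1 s1=0 s0=0 s4=1 s7=1
  Δ1: clk:0→1
  Δ2: s1:0→1, s0:0→1
  Δ3: s6:0→1
  Δ4: s5:1→0
  (4Δ to stable)
t=1 Δ0: s3=0 clk=1 s6=1 s8=1 s2=0 s5=0 s1=1 s0=1 s4=1 s7=1
  Δ1: clk:1→0
  (1Δ to stable)
t=2 Δ0: s3=0 clk=0 s6=1 s8=1 s2=0 s5=0 s1=1 s0=1 s4=1 s7=1
  Δ1: clk:0→1, s2:0→1
  Δ2: s3:0→1, s0:1→0
  Δ3: s3:1→0, s7:1→0
  Δ4: s6:1→0, s7:0→1
  Δ5: s6:0→1, s5:0→1
  Δ6: s5:1→0
  (6Δ to stable)
t=3 Δ0: s3=0 clk=1 s6=1 s8=1 s2=1 s5=0 s1=1 s0=0 s4=1 s7=1
  Δ1: clk:1→0
  (1Δ to stable)
t=4 Δ0: s3=0 clk=0 s6=1 s8=1 s2=1 s5=0 s1=1 s0=0 s4=1 s7=1
  Δ1: clk:0→1
  (1Δ to stable)
t=5 Δ0: s3=0 clk=1 s6=1 s8=1 s2=1 s5=0 s1=1 s0=0 s4=1 s7=1
  Δ1: clk:1→0
  (1Δ to stable)
t=6 Δ0: s3=0 clk=0 s6=1 s8=1 s2=1 s5=0 s1=1 s0=0 s4=1 s7=1
  Δ1: clk:0→1
  (1Δ to stable)

2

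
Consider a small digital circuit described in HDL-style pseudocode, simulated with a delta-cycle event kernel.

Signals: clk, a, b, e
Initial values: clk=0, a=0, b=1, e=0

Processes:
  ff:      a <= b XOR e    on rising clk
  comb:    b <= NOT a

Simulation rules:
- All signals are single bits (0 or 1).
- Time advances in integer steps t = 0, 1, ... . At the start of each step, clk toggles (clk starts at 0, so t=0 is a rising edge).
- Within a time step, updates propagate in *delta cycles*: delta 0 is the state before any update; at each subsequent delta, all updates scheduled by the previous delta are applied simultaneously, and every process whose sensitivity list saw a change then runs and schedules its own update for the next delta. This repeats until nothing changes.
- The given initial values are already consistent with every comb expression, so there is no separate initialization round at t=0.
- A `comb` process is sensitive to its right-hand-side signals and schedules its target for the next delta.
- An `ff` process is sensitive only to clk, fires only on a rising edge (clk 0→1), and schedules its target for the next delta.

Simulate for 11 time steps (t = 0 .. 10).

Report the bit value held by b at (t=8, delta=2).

1

t=0 Δ0: a=0 b=1 clk=0 e=0
  Δ1: clk:0→1
  Δ2: a:0→1
  Δ3: b:1→0
  (3Δ to stable)
t=1 Δ0: a=1 b=0 clk=1 e=0
  Δ1: clk:1→0
  (1Δ to stable)
t=2 Δ0: a=1 b=0 clk=0 e=0
  Δ1: clk:0→1
  Δ2: a:1→0
  Δ3: b:0→1
  (3Δ to stable)
t=3 Δ0: a=0 b=1 clk=1 e=0
  Δ1: clk:1→0
  (1Δ to stable)
t=4 Δ0: a=0 b=1 clk=0 e=0
  Δ1: clk:0→1
  Δ2: a:0→1
  Δ3: b:1→0
  (3Δ to stable)
t=5 Δ0: a=1 b=0 clk=1 e=0
  Δ1: clk:1→0
  (1Δ to stable)
t=6 Δ0: a=1 b=0 clk=0 e=0
  Δ1: clk:0→1
  Δ2: a:1→0
  Δ3: b:0→1
  (3Δ to stable)
t=7 Δ0: a=0 b=1 clk=1 e=0
  Δ1: clk:1→0
  (1Δ to stable)
t=8 Δ0: a=0 b=1 clk=0 e=0
  Δ1: clk:0→1
  Δ2: a:0→1
  Δ3: b:1→0
  (3Δ to stable)
t=9 Δ0: a=1 b=0 clk=1 e=0
  Δ1: clk:1→0
  (1Δ to stable)
t=10 Δ0: a=1 b=0 clk=0 e=0
  Δ1: clk:0→1
  Δ2: a:1→0
  Δ3: b:0→1
  (3Δ to stable)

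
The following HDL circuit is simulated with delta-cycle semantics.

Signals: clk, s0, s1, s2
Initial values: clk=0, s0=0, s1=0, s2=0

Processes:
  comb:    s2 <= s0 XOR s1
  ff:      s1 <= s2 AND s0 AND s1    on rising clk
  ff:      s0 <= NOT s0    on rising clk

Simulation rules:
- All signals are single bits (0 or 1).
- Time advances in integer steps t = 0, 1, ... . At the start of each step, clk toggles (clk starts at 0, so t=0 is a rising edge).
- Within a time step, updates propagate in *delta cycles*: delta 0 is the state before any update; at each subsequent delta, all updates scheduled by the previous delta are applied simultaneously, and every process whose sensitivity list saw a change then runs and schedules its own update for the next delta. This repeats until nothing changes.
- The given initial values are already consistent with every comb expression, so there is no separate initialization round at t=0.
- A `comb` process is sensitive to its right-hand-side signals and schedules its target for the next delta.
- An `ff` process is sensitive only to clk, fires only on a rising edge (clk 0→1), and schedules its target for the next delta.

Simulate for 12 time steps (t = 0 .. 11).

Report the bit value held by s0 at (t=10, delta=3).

0

t=0 Δ0: clk=0 s1=0 s0=0 s2=0
  Δ1: clk:0→1
  Δ2: s0:0→1
  Δ3: s2:0→1
  (3Δ to stable)
t=1 Δ0: clk=1 s1=0 s0=1 s2=1
  Δ1: clk:1→0
  (1Δ to stable)
t=2 Δ0: clk=0 s1=0 s0=1 s2=1
  Δ1: clk:0→1
  Δ2: s0:1→0
  Δ3: s2:1→0
  (3Δ to stable)
t=3 Δ0: clk=1 s1=0 s0=0 s2=0
  Δ1: clk:1→0
  (1Δ to stable)
t=4 Δ0: clk=0 s1=0 s0=0 s2=0
  Δ1: clk:0→1
  Δ2: s0:0→1
  Δ3: s2:0→1
  (3Δ to stable)
t=5 Δ0: clk=1 s1=0 s0=1 s2=1
  Δ1: clk:1→0
  (1Δ to stable)
t=6 Δ0: clk=0 s1=0 s0=1 s2=1
  Δ1: clk:0→1
  Δ2: s0:1→0
  Δ3: s2:1→0
  (3Δ to stable)
t=7 Δ0: clk=1 s1=0 s0=0 s2=0
  Δ1: clk:1→0
  (1Δ to stable)
t=8 Δ0: clk=0 s1=0 s0=0 s2=0
  Δ1: clk:0→1
  Δ2: s0:0→1
  Δ3: s2:0→1
  (3Δ to stable)
t=9 Δ0: clk=1 s1=0 s0=1 s2=1
  Δ1: clk:1→0
  (1Δ to stable)
t=10 Δ0: clk=0 s1=0 s0=1 s2=1
  Δ1: clk:0→1
  Δ2: s0:1→0
  Δ3: s2:1→0
  (3Δ to stable)
t=11 Δ0: clk=1 s1=0 s0=0 s2=0
  Δ1: clk:1→0
  (1Δ to stable)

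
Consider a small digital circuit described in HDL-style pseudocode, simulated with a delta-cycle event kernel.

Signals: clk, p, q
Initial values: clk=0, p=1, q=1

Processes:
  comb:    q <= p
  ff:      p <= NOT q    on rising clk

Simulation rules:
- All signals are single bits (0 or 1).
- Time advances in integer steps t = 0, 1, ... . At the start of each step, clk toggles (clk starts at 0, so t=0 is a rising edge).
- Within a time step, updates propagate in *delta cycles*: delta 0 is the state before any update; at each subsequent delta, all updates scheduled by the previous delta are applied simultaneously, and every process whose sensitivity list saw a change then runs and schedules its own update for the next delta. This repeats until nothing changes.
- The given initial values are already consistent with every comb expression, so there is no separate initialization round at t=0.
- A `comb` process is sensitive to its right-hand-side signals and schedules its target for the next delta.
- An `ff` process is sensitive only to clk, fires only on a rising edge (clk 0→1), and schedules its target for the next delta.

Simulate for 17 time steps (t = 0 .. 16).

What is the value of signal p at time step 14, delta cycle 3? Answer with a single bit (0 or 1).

1

[bits: q,clk,p]
t=0: Δ0=101 Δ1=111 Δ2=110 Δ3=010 | 3Δ
t=1: Δ0=010 Δ1=000 | 1Δ
t=2: Δ0=000 Δ1=010 Δ2=011 Δ3=111 | 3Δ
t=3: Δ0=111 Δ1=101 | 1Δ
t=4: Δ0=101 Δ1=111 Δ2=110 Δ3=010 | 3Δ
t=5: Δ0=010 Δ1=000 | 1Δ
t=6: Δ0=000 Δ1=010 Δ2=011 Δ3=111 | 3Δ
t=7: Δ0=111 Δ1=101 | 1Δ
t=8: Δ0=101 Δ1=111 Δ2=110 Δ3=010 | 3Δ
t=9: Δ0=010 Δ1=000 | 1Δ
t=10: Δ0=000 Δ1=010 Δ2=011 Δ3=111 | 3Δ
t=11: Δ0=111 Δ1=101 | 1Δ
t=12: Δ0=101 Δ1=111 Δ2=110 Δ3=010 | 3Δ
t=13: Δ0=010 Δ1=000 | 1Δ
t=14: Δ0=000 Δ1=010 Δ2=011 Δ3=111 | 3Δ
t=15: Δ0=111 Δ1=101 | 1Δ
t=16: Δ0=101 Δ1=111 Δ2=110 Δ3=010 | 3Δ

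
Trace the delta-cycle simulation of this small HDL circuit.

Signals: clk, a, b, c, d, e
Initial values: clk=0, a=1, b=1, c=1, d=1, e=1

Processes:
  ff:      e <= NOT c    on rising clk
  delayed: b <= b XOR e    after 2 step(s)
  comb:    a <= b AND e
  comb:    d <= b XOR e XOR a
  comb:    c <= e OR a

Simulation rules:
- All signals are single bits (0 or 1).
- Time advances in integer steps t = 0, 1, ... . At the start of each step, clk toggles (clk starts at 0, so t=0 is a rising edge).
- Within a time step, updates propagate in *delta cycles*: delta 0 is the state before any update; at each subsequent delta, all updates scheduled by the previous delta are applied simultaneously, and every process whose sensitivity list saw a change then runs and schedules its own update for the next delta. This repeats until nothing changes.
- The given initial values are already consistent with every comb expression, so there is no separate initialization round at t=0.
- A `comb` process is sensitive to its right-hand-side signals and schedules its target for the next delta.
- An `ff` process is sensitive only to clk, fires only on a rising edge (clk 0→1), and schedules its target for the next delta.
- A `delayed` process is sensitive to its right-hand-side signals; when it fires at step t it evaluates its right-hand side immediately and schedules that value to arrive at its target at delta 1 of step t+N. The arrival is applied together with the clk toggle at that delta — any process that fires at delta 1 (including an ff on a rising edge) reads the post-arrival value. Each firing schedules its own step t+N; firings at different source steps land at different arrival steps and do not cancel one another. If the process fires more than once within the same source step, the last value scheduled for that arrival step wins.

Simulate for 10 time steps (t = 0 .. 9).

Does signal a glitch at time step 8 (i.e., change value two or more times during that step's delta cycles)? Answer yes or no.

yes

t=0 Δ0: a=1 d=1 b=1 e=1 c=1 clk=0
  Δ1: clk:0→1
  Δ2: e:1→0
  Δ3: a:1→0, d:1→0
  Δ4: d:0→1, c:1→0
  (4Δ to stable)
t=1 Δ0: a=0 d=1 b=1 e=0 c=0 clk=1
  Δ1: clk:1→0
  (1Δ to stable)
t=2 Δ0: a=0 d=1 b=1 e=0 c=0 clk=0
  Δ1: clk:0→1
  Δ2: e:0→1
  Δ3: a:0→1, d:1→0, c:0→1
  Δ4: d:0→1
  (4Δ to stable)
t=3 Δ0: a=1 d=1 b=1 e=1 c=1 clk=1
  Δ1: clk:1→0
  (1Δ to stable)
t=4 Δ0: a=1 d=1 b=1 e=1 c=1 clk=0
  Δ1: b:1→0, clk:0→1
  Δ2: a:1→0, d:1→0, e:1→0
  Δ3: c:1→0
  (3Δ to stable)
t=5 Δ0: a=0 d=0 b=0 e=0 c=0 clk=1
  Δ1: clk:1→0
  (1Δ to stable)
t=6 Δ0: a=0 d=0 b=0 e=0 c=0 clk=0
  Δ1: clk:0→1
  Δ2: e:0→1
  Δ3: d:0→1, c:0→1
  (3Δ to stable)
t=7 Δ0: a=0 d=1 b=0 e=1 c=1 clk=1
  Δ1: clk:1→0
  (1Δ to stable)
t=8 Δ0: a=0 d=1 b=0 e=1 c=1 clk=0
  Δ1: b:0→1, clk:0→1
  Δ2: a:0→1, d:1→0, e:1→0
  Δ3: a:1→0
  Δ4: d:0→1, c:1→0
  (4Δ to stable)
t=9 Δ0: a=0 d=1 b=1 e=0 c=0 clk=1
  Δ1: clk:1→0
  (1Δ to stable)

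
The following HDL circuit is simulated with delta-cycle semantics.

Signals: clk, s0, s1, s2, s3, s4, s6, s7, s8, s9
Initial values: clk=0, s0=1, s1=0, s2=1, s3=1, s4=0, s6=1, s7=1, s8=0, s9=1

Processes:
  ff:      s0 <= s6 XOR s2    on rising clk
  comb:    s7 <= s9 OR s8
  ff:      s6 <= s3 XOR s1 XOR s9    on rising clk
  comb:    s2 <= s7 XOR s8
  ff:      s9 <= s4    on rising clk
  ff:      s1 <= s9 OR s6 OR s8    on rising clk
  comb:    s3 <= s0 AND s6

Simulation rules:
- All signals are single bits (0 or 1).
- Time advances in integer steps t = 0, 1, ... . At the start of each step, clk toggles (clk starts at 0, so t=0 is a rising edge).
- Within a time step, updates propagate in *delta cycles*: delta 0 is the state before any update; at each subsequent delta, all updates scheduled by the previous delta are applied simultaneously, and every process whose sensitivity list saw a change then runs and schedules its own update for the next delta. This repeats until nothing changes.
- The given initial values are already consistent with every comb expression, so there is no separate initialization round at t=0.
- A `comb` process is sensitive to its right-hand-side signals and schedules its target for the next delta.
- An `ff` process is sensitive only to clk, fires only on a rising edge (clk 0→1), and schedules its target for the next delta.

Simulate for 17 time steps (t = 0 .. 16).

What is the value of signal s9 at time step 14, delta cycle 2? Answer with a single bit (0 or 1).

0

[bits: s1,s3,s4,s0,s8,s2,s7,s6,s9,clk]
t=0: Δ0=0101011110 Δ1=0101011111 Δ2=1100011001 Δ3=1000010001 Δ4=1000000001 | 4Δ
t=1: Δ0=1000000001 Δ1=1000000000 | 1Δ
t=2: Δ0=1000000000 Δ1=1000000001 Δ2=0000000101 | 2Δ
t=3: Δ0=0000000101 Δ1=0000000100 | 1Δ
t=4: Δ0=0000000100 Δ1=0000000101 Δ2=1001000001 | 2Δ
t=5: Δ0=1001000001 Δ1=1001000000 | 1Δ
t=6: Δ0=1001000000 Δ1=1001000001 Δ2=0000000101 | 2Δ
t=7: Δ0=0000000101 Δ1=0000000100 | 1Δ
t=8: Δ0=0000000100 Δ1=0000000101 Δ2=1001000001 | 2Δ
t=9: Δ0=1001000001 Δ1=1001000000 | 1Δ
t=10: Δ0=1001000000 Δ1=1001000001 Δ2=0000000101 | 2Δ
t=11: Δ0=0000000101 Δ1=0000000100 | 1Δ
t=12: Δ0=0000000100 Δ1=0000000101 Δ2=1001000001 | 2Δ
t=13: Δ0=1001000001 Δ1=1001000000 | 1Δ
t=14: Δ0=1001000000 Δ1=1001000001 Δ2=0000000101 | 2Δ
t=15: Δ0=0000000101 Δ1=0000000100 | 1Δ
t=16: Δ0=0000000100 Δ1=0000000101 Δ2=1001000001 | 2Δ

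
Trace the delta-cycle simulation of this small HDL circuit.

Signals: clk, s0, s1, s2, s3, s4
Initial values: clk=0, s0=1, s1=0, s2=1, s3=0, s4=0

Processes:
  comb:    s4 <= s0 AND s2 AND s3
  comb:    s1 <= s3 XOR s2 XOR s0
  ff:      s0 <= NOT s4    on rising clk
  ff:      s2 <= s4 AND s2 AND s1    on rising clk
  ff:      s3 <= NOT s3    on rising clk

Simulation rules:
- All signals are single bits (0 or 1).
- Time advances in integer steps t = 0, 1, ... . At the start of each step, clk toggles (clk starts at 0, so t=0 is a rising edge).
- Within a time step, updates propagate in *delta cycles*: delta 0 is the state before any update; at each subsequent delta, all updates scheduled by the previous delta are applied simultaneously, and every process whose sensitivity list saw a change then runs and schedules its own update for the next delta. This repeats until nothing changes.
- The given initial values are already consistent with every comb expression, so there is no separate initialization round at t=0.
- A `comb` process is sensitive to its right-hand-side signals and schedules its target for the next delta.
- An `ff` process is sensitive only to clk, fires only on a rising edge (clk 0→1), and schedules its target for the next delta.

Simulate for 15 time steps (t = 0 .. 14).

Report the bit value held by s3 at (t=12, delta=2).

1

[bits: s0,clk,s3,s4,s1,s2]
t=0: Δ0=100001 Δ1=110001 Δ2=111000 | 2Δ
t=1: Δ0=111000 Δ1=101000 | 1Δ
t=2: Δ0=101000 Δ1=111000 Δ2=110000 Δ3=110010 | 3Δ
t=3: Δ0=110010 Δ1=100010 | 1Δ
t=4: Δ0=100010 Δ1=110010 Δ2=111010 Δ3=111000 | 3Δ
t=5: Δ0=111000 Δ1=101000 | 1Δ
t=6: Δ0=101000 Δ1=111000 Δ2=110000 Δ3=110010 | 3Δ
t=7: Δ0=110010 Δ1=100010 | 1Δ
t=8: Δ0=100010 Δ1=110010 Δ2=111010 Δ3=111000 | 3Δ
t=9: Δ0=111000 Δ1=101000 | 1Δ
t=10: Δ0=101000 Δ1=111000 Δ2=110000 Δ3=110010 | 3Δ
t=11: Δ0=110010 Δ1=100010 | 1Δ
t=12: Δ0=100010 Δ1=110010 Δ2=111010 Δ3=111000 | 3Δ
t=13: Δ0=111000 Δ1=101000 | 1Δ
t=14: Δ0=101000 Δ1=111000 Δ2=110000 Δ3=110010 | 3Δ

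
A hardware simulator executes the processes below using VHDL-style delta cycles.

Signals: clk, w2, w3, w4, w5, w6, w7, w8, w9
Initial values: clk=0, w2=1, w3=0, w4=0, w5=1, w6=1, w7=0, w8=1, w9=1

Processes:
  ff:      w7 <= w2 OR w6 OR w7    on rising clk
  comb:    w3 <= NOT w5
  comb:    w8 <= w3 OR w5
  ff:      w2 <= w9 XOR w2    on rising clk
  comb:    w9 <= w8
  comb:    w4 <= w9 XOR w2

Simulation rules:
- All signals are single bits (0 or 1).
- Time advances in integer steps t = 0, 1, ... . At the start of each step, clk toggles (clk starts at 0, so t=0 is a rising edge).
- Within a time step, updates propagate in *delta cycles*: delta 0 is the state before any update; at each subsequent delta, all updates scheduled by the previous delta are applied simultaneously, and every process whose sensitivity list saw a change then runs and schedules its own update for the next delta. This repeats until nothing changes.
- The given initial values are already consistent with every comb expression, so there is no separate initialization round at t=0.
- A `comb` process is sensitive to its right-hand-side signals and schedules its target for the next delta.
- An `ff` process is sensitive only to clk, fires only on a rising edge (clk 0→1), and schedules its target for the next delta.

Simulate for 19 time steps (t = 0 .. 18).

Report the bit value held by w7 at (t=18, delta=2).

1

[bits: w3,w6,w9,w8,w4,w2,w5,w7,clk]
t=0: Δ0=011101100 Δ1=011101101 Δ2=011100111 Δ3=011110111 | 3Δ
t=1: Δ0=011110111 Δ1=011110110 | 1Δ
t=2: Δ0=011110110 Δ1=011110111 Δ2=011111111 Δ3=011101111 | 3Δ
t=3: Δ0=011101111 Δ1=011101110 | 1Δ
t=4: Δ0=011101110 Δ1=011101111 Δ2=011100111 Δ3=011110111 | 3Δ
t=5: Δ0=011110111 Δ1=011110110 | 1Δ
t=6: Δ0=011110110 Δ1=011110111 Δ2=011111111 Δ3=011101111 | 3Δ
t=7: Δ0=011101111 Δ1=011101110 | 1Δ
t=8: Δ0=011101110 Δ1=011101111 Δ2=011100111 Δ3=011110111 | 3Δ
t=9: Δ0=011110111 Δ1=011110110 | 1Δ
t=10: Δ0=011110110 Δ1=011110111 Δ2=011111111 Δ3=011101111 | 3Δ
t=11: Δ0=011101111 Δ1=011101110 | 1Δ
t=12: Δ0=011101110 Δ1=011101111 Δ2=011100111 Δ3=011110111 | 3Δ
t=13: Δ0=011110111 Δ1=011110110 | 1Δ
t=14: Δ0=011110110 Δ1=011110111 Δ2=011111111 Δ3=011101111 | 3Δ
t=15: Δ0=011101111 Δ1=011101110 | 1Δ
t=16: Δ0=011101110 Δ1=011101111 Δ2=011100111 Δ3=011110111 | 3Δ
t=17: Δ0=011110111 Δ1=011110110 | 1Δ
t=18: Δ0=011110110 Δ1=011110111 Δ2=011111111 Δ3=011101111 | 3Δ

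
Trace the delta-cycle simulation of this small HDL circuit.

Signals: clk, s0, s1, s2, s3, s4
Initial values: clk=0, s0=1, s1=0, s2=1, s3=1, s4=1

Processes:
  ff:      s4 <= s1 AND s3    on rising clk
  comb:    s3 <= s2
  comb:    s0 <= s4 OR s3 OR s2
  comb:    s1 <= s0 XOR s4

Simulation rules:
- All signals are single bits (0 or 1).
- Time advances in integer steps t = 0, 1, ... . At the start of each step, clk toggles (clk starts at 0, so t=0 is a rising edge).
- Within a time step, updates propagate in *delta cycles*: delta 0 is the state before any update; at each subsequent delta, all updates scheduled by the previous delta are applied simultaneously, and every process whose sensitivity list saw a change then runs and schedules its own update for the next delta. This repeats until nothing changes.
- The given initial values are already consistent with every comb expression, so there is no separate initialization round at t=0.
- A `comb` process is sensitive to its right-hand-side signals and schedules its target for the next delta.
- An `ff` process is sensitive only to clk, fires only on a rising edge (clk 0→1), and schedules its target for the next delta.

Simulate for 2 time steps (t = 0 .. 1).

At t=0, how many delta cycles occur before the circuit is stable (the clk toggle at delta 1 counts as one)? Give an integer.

3

t0.Δ0 s0=1 s4=1 s2=1 s3=1 clk=0 s1=0
t0.Δ1 s0=1 s4=1 s2=1 s3=1 clk=1 s1=0
t0.Δ2 s0=1 s4=0 s2=1 s3=1 clk=1 s1=0
t0.Δ3 s0=1 s4=0 s2=1 s3=1 clk=1 s1=1
t1.Δ0 s0=1 s4=0 s2=1 s3=1 clk=1 s1=1
t1.Δ1 s0=1 s4=0 s2=1 s3=1 clk=0 s1=1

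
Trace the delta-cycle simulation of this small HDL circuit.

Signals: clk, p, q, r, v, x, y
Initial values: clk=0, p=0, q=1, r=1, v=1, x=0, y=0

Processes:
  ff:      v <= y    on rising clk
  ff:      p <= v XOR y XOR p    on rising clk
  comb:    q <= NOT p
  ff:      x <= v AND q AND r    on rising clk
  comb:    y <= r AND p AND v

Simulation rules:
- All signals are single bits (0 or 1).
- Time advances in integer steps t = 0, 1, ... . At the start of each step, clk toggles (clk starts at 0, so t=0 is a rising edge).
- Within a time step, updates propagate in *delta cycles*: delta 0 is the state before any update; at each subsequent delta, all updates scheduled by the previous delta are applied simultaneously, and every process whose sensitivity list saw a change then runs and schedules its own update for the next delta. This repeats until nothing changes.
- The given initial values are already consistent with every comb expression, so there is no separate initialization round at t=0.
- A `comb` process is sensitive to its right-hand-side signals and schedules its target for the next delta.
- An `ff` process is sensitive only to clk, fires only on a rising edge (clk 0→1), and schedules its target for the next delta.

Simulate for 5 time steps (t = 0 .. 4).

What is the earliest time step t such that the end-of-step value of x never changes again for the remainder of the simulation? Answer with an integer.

2

t0.Δ0 x=0 p=0 q=1 y=0 clk=0 v=1 r=1
t0.Δ1 x=0 p=0 q=1 y=0 clk=1 v=1 r=1
t0.Δ2 x=1 p=1 q=1 y=0 clk=1 v=0 r=1
t0.Δ3 x=1 p=1 q=0 y=0 clk=1 v=0 r=1
t1.Δ0 x=1 p=1 q=0 y=0 clk=1 v=0 r=1
t1.Δ1 x=1 p=1 q=0 y=0 clk=0 v=0 r=1
t2.Δ0 x=1 p=1 q=0 y=0 clk=0 v=0 r=1
t2.Δ1 x=1 p=1 q=0 y=0 clk=1 v=0 r=1
t2.Δ2 x=0 p=1 q=0 y=0 clk=1 v=0 r=1
t3.Δ0 x=0 p=1 q=0 y=0 clk=1 v=0 r=1
t3.Δ1 x=0 p=1 q=0 y=0 clk=0 v=0 r=1
t4.Δ0 x=0 p=1 q=0 y=0 clk=0 v=0 r=1
t4.Δ1 x=0 p=1 q=0 y=0 clk=1 v=0 r=1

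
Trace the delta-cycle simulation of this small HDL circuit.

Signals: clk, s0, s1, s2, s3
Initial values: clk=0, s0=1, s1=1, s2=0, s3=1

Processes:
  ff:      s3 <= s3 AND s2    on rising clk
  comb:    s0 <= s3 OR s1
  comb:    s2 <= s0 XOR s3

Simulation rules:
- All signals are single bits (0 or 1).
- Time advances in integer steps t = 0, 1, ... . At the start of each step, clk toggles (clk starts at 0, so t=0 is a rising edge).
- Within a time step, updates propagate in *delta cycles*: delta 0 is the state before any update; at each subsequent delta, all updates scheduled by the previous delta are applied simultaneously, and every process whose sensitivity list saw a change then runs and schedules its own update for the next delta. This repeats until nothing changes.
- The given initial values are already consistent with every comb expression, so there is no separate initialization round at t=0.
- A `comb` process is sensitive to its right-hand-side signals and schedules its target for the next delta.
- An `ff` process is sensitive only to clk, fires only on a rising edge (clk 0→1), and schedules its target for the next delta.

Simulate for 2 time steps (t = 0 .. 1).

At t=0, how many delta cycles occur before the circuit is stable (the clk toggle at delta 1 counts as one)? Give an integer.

3

t=0 Δ0: s0=1 s3=1 s2=0 s1=1 clk=0
  Δ1: clk:0→1
  Δ2: s3:1→0
  Δ3: s2:0→1
  (3Δ to stable)
t=1 Δ0: s0=1 s3=0 s2=1 s1=1 clk=1
  Δ1: clk:1→0
  (1Δ to stable)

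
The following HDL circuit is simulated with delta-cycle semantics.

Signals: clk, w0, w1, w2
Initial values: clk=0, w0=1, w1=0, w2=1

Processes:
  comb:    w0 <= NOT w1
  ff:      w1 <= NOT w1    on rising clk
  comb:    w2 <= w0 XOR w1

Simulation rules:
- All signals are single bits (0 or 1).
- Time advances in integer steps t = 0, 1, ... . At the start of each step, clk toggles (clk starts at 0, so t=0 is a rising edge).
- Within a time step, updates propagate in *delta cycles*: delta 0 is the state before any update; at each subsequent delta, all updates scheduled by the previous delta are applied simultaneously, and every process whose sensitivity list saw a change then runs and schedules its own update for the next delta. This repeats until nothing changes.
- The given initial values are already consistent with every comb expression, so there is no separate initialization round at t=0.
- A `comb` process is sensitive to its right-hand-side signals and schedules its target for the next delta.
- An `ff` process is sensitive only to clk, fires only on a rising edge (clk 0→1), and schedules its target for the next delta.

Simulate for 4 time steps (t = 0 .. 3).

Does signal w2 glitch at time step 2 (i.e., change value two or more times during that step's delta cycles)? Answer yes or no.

t0.Δ0 w1=0 w0=1 w2=1 clk=0
t0.Δ1 w1=0 w0=1 w2=1 clk=1
t0.Δ2 w1=1 w0=1 w2=1 clk=1
t0.Δ3 w1=1 w0=0 w2=0 clk=1
t0.Δ4 w1=1 w0=0 w2=1 clk=1
t1.Δ0 w1=1 w0=0 w2=1 clk=1
t1.Δ1 w1=1 w0=0 w2=1 clk=0
t2.Δ0 w1=1 w0=0 w2=1 clk=0
t2.Δ1 w1=1 w0=0 w2=1 clk=1
t2.Δ2 w1=0 w0=0 w2=1 clk=1
t2.Δ3 w1=0 w0=1 w2=0 clk=1
t2.Δ4 w1=0 w0=1 w2=1 clk=1
t3.Δ0 w1=0 w0=1 w2=1 clk=1
t3.Δ1 w1=0 w0=1 w2=1 clk=0

yes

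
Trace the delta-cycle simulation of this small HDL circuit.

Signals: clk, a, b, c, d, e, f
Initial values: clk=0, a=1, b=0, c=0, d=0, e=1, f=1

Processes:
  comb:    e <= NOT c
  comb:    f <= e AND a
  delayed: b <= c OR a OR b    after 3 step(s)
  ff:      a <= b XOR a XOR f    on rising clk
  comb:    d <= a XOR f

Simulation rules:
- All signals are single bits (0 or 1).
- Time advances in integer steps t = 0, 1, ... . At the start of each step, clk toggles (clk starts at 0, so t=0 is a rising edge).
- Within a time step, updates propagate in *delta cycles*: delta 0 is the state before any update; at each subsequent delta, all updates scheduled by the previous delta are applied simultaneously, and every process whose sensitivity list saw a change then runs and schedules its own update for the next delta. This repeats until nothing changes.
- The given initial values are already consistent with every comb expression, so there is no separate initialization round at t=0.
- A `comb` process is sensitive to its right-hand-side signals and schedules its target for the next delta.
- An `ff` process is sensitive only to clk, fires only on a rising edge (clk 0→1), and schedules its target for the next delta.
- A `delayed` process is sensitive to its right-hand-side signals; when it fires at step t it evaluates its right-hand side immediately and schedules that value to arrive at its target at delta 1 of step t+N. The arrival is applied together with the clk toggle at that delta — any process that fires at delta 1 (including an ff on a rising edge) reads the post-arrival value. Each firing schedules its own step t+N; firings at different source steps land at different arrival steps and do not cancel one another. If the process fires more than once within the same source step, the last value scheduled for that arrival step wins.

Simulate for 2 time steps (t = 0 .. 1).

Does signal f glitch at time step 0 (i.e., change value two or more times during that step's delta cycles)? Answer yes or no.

no

t0.Δ0 c=0 b=0 d=0 f=1 a=1 clk=0 e=1
t0.Δ1 c=0 b=0 d=0 f=1 a=1 clk=1 e=1
t0.Δ2 c=0 b=0 d=0 f=1 a=0 clk=1 e=1
t0.Δ3 c=0 b=0 d=1 f=0 a=0 clk=1 e=1
t0.Δ4 c=0 b=0 d=0 f=0 a=0 clk=1 e=1
t1.Δ0 c=0 b=0 d=0 f=0 a=0 clk=1 e=1
t1.Δ1 c=0 b=0 d=0 f=0 a=0 clk=0 e=1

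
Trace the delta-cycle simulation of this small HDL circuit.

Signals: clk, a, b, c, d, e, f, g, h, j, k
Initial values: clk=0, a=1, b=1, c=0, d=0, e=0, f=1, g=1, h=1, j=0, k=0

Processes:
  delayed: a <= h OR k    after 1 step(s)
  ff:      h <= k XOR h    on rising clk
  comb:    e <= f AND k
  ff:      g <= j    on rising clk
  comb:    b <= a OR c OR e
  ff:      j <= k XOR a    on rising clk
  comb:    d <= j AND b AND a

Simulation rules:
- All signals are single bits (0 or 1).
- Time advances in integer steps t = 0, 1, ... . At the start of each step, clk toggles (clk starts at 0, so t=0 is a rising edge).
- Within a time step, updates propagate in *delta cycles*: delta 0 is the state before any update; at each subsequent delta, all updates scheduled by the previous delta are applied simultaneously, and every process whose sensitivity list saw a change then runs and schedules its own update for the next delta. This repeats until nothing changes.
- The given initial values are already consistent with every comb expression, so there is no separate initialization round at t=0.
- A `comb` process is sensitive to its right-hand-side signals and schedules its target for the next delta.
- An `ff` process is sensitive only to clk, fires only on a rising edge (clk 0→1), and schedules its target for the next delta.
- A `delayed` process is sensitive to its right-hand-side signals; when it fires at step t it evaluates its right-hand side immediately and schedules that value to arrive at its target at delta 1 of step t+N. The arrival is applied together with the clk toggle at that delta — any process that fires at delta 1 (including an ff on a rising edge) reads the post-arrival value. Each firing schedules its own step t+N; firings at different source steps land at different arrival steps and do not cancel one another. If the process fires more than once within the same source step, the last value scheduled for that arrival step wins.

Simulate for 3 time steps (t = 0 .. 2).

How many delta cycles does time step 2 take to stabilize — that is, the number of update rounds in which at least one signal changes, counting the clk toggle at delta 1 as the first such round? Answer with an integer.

[bits: j,f,c,k,d,e,a,b,h,clk,g]
t=0: Δ0=01000011101 Δ1=01000011111 Δ2=11000011110 Δ3=11001011110 | 3Δ
t=1: Δ0=11001011110 Δ1=11001011100 | 1Δ
t=2: Δ0=11001011100 Δ1=11001011110 Δ2=11001011111 | 2Δ

2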